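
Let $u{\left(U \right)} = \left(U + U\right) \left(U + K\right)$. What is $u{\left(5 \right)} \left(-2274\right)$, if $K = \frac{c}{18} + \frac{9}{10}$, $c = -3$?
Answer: $-130376$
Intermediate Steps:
$K = \frac{11}{15}$ ($K = - \frac{3}{18} + \frac{9}{10} = \left(-3\right) \frac{1}{18} + 9 \cdot \frac{1}{10} = - \frac{1}{6} + \frac{9}{10} = \frac{11}{15} \approx 0.73333$)
$u{\left(U \right)} = 2 U \left(\frac{11}{15} + U\right)$ ($u{\left(U \right)} = \left(U + U\right) \left(U + \frac{11}{15}\right) = 2 U \left(\frac{11}{15} + U\right)$)
$u{\left(5 \right)} \left(-2274\right) = \frac{2}{15} \cdot 5 \left(11 + 15 \cdot 5\right) \left(-2274\right) = \frac{2}{15} \cdot 5 \left(11 + 75\right) \left(-2274\right) = \frac{2}{15} \cdot 5 \cdot 86 \left(-2274\right) = \frac{172}{3} \left(-2274\right) = -130376$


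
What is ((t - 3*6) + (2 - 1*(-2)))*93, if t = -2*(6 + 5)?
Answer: -3348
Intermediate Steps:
t = -22 (t = -2*11 = -22)
((t - 3*6) + (2 - 1*(-2)))*93 = ((-22 - 3*6) + (2 - 1*(-2)))*93 = ((-22 - 18) + (2 + 2))*93 = (-40 + 4)*93 = -36*93 = -3348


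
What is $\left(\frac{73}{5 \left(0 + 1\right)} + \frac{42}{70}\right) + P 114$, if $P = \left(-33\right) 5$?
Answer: $- \frac{93974}{5} \approx -18795.0$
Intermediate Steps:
$P = -165$
$\left(\frac{73}{5 \left(0 + 1\right)} + \frac{42}{70}\right) + P 114 = \left(\frac{73}{5 \left(0 + 1\right)} + \frac{42}{70}\right) - 18810 = \left(\frac{73}{5 \cdot 1} + 42 \cdot \frac{1}{70}\right) - 18810 = \left(\frac{73}{5} + \frac{3}{5}\right) - 18810 = \frac{76}{5} - 18810 = - \frac{93974}{5}$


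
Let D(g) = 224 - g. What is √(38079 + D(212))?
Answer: √38091 ≈ 195.17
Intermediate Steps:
√(38079 + D(212)) = √(38079 + (224 - 1*212)) = √(38079 + (224 - 212)) = √(38079 + 12) = √38091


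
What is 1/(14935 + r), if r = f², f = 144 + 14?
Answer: 1/39899 ≈ 2.5063e-5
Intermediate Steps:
f = 158
r = 24964 (r = 158² = 24964)
1/(14935 + r) = 1/(14935 + 24964) = 1/39899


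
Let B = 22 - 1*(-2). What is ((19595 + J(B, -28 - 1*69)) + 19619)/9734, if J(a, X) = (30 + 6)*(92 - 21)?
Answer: 20885/4867 ≈ 4.2911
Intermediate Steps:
B = 24 (B = 22 + 2 = 24)
J(a, X) = 2556 (J(a, X) = 36*71 = 2556)
((19595 + J(B, -28 - 1*69)) + 19619)/9734 = ((19595 + 2556) + 19619)/9734 = (22151 + 19619)*(1/9734) = 41770*(1/9734) = 20885/4867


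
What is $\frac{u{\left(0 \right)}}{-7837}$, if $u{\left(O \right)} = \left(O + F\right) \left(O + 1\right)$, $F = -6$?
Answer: $\frac{6}{7837} \approx 0.0007656$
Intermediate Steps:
$u{\left(O \right)} = \left(1 + O\right) \left(-6 + O\right)$ ($u{\left(O \right)} = \left(O - 6\right) \left(O + 1\right) = \left(-6 + O\right) \left(1 + O\right) = \left(1 + O\right) \left(-6 + O\right)$)
$\frac{u{\left(0 \right)}}{-7837} = \frac{-6 + 0^{2} - 0}{-7837} = - \frac{-6 + 0 + 0}{7837} = \left(- \frac{1}{7837}\right) \left(-6\right) = \frac{6}{7837}$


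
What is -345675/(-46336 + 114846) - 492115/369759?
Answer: -2485096015/389725986 ≈ -6.3765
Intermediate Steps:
-345675/(-46336 + 114846) - 492115/369759 = -345675/68510 - 492115*1/369759 = -345675*1/68510 - 37855/28443 = -69135/13702 - 37855/28443 = -2485096015/389725986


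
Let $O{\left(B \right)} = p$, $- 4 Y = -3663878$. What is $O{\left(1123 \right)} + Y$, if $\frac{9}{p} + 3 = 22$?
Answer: $\frac{34806859}{38} \approx 9.1597 \cdot 10^{5}$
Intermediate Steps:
$Y = \frac{1831939}{2}$ ($Y = \left(- \frac{1}{4}\right) \left(-3663878\right) = \frac{1831939}{2} \approx 9.1597 \cdot 10^{5}$)
$p = \frac{9}{19}$ ($p = \frac{9}{-3 + 22} = \frac{9}{19} \approx 0.47368$)
$O{\left(B \right)} = \frac{9}{19}$
$O{\left(1123 \right)} + Y = \frac{9}{19} + \frac{1831939}{2} = \frac{34806859}{38}$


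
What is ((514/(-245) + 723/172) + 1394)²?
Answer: 3461190927980769/1775779600 ≈ 1.9491e+6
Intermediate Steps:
((514/(-245) + 723/172) + 1394)² = ((514*(-1/245) + 723*(1/172)) + 1394)² = ((-514/245 + 723/172) + 1394)² = (88727/42140 + 1394)² = (58831887/42140)² = 3461190927980769/1775779600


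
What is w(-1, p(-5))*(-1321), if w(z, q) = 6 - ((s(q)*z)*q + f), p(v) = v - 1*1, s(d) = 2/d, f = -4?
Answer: -15852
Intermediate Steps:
p(v) = -1 + v (p(v) = v - 1 = -1 + v)
w(z, q) = 10 - 2*z (w(z, q) = 6 - (((2/q)*z)*q - 4) = 6 - ((2*z/q)*q - 4) = 6 - (2*z - 4) = 6 - (-4 + 2*z) = 6 + (4 - 2*z) = 10 - 2*z)
w(-1, p(-5))*(-1321) = (10 - 2*(-1))*(-1321) = (10 + 2)*(-1321) = 12*(-1321) = -15852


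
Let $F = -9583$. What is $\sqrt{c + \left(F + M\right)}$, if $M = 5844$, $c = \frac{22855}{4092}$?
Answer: $\frac{i \sqrt{15628507059}}{2046} \approx 61.102 i$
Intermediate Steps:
$c = \frac{22855}{4092}$ ($c = 22855 \cdot \frac{1}{4092} = \frac{22855}{4092} \approx 5.5853$)
$\sqrt{c + \left(F + M\right)} = \sqrt{\frac{22855}{4092} + \left(-9583 + 5844\right)} = \sqrt{\frac{22855}{4092} - 3739} = \sqrt{- \frac{15277133}{4092}} = \frac{i \sqrt{15628507059}}{2046}$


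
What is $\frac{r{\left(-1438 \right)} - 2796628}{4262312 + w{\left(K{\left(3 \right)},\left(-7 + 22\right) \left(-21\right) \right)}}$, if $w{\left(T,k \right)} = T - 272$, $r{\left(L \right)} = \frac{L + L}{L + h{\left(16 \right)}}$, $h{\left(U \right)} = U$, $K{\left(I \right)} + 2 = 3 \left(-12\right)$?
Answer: $- \frac{994200535}{1515141711} \approx -0.65618$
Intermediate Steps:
$K{\left(I \right)} = -38$ ($K{\left(I \right)} = -2 + 3 \left(-12\right) = -2 - 36 = -38$)
$r{\left(L \right)} = \frac{2 L}{16 + L}$ ($r{\left(L \right)} = \frac{L + L}{L + 16} = \frac{2 L}{16 + L}$)
$w{\left(T,k \right)} = -272 + T$
$\frac{r{\left(-1438 \right)} - 2796628}{4262312 + w{\left(K{\left(3 \right)},\left(-7 + 22\right) \left(-21\right) \right)}} = \frac{2 \left(-1438\right) \frac{1}{16 - 1438} - 2796628}{4262312 - 310} = \frac{2 \left(-1438\right) \frac{1}{-1422} - 2796628}{4262312 - 310} = \frac{2 \left(-1438\right) \left(- \frac{1}{1422}\right) - 2796628}{4262002} = \left(\frac{1438}{711} - 2796628\right) \frac{1}{4262002} = \left(- \frac{1988401070}{711}\right) \frac{1}{4262002} = - \frac{994200535}{1515141711}$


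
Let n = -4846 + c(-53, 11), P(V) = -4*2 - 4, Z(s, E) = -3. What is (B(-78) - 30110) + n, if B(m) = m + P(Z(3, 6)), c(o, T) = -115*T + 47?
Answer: -36264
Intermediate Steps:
c(o, T) = 47 - 115*T
P(V) = -12 (P(V) = -8 - 4 = -12)
n = -6064 (n = -4846 + (47 - 115*11) = -4846 + (47 - 1265) = -4846 - 1218 = -6064)
B(m) = -12 + m (B(m) = m - 12 = -12 + m)
(B(-78) - 30110) + n = ((-12 - 78) - 30110) - 6064 = (-90 - 30110) - 6064 = -30200 - 6064 = -36264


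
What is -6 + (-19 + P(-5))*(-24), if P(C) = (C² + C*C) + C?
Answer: -630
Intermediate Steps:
P(C) = C + 2*C² (P(C) = (C² + C²) + C = 2*C² + C = C + 2*C²)
-6 + (-19 + P(-5))*(-24) = -6 + (-19 - 5*(1 + 2*(-5)))*(-24) = -6 + (-19 - 5*(1 - 10))*(-24) = -6 + (-19 - 5*(-9))*(-24) = -6 + (-19 + 45)*(-24) = -6 + 26*(-24) = -6 - 624 = -630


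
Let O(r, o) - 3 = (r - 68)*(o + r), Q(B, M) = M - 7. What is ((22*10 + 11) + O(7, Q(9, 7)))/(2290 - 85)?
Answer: -193/2205 ≈ -0.087528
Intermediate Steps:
Q(B, M) = -7 + M
O(r, o) = 3 + (-68 + r)*(o + r) (O(r, o) = 3 + (r - 68)*(o + r) = 3 + (-68 + r)*(o + r))
((22*10 + 11) + O(7, Q(9, 7)))/(2290 - 85) = ((22*10 + 11) + (3 + 7² - 68*(-7 + 7) - 68*7 + (-7 + 7)*7))/(2290 - 85) = ((220 + 11) + (3 + 49 - 68*0 - 476 + 0*7))/2205 = (231 + (3 + 49 + 0 - 476 + 0))*(1/2205) = (231 - 424)*(1/2205) = -193*1/2205 = -193/2205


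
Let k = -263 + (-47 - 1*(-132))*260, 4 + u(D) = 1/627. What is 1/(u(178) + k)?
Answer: 627/13689292 ≈ 4.5802e-5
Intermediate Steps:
u(D) = -2507/627 (u(D) = -4 + 1/627 = -2507/627)
k = 21837 (k = -263 + (-47 + 132)*260 = -263 + 85*260 = -263 + 22100 = 21837)
1/(u(178) + k) = 1/(-2507/627 + 21837) = 1/(13689292/627) = 627/13689292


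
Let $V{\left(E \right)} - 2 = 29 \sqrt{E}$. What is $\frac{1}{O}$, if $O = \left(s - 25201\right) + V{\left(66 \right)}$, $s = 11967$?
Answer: $- \frac{6616}{87515159} - \frac{29 \sqrt{66}}{175030318} \approx -7.6944 \cdot 10^{-5}$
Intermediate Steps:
$V{\left(E \right)} = 2 + 29 \sqrt{E}$
$O = -13232 + 29 \sqrt{66}$ ($O = \left(11967 - 25201\right) + \left(2 + 29 \sqrt{66}\right) = -13234 + \left(2 + 29 \sqrt{66}\right) = -13232 + 29 \sqrt{66} \approx -12996.0$)
$\frac{1}{O} = \frac{1}{-13232 + 29 \sqrt{66}}$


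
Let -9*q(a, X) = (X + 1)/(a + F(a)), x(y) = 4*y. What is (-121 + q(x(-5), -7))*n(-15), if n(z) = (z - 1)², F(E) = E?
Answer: -464704/15 ≈ -30980.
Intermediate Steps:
q(a, X) = -(1 + X)/(18*a) (q(a, X) = -(X + 1)/(9*(a + a)) = -(1 + X)/(9*(2*a)) = -(1 + X)*1/(2*a)/9 = -(1 + X)/(18*a))
n(z) = (-1 + z)²
(-121 + q(x(-5), -7))*n(-15) = (-121 + (-1 - 1*(-7))/(18*((4*(-5)))))*(-1 - 15)² = (-121 + (1/18)*(-1 + 7)/(-20))*(-16)² = (-121 + (1/18)*(-1/20)*6)*256 = (-121 - 1/60)*256 = -7261/60*256 = -464704/15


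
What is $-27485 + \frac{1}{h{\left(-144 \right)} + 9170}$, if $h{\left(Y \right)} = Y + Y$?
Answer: $- \frac{244121769}{8882} \approx -27485.0$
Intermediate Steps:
$h{\left(Y \right)} = 2 Y$
$-27485 + \frac{1}{h{\left(-144 \right)} + 9170} = -27485 + \frac{1}{2 \left(-144\right) + 9170} = -27485 + \frac{1}{-288 + 9170} = -27485 + \frac{1}{8882} = - \frac{244121769}{8882}$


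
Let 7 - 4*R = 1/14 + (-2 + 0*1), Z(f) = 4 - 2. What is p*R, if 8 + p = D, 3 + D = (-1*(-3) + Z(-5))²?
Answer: 125/4 ≈ 31.250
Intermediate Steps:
Z(f) = 2
D = 22 (D = -3 + (-1*(-3) + 2)² = -3 + (3 + 2)² = -3 + 5² = -3 + 25 = 22)
p = 14 (p = -8 + 22 = 14)
R = 125/56 (R = 7/4 - (1/14 + (-2 + 0*1))/4 = 7/4 - (1/14 + (-2 + 0))/4 = 7/4 - (1/14 - 2)/4 = 7/4 - ¼*(-27/14) = 7/4 + 27/56 = 125/56 ≈ 2.2321)
p*R = 14*(125/56) = 125/4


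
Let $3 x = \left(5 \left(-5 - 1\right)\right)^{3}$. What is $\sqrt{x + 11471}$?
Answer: $\sqrt{2471} \approx 49.709$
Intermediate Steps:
$x = -9000$ ($x = \frac{\left(5 \left(-5 - 1\right)\right)^{3}}{3} = \frac{\left(5 \left(-6\right)\right)^{3}}{3} = \frac{\left(-30\right)^{3}}{3} = \frac{1}{3} \left(-27000\right) = -9000$)
$\sqrt{x + 11471} = \sqrt{-9000 + 11471} = \sqrt{2471}$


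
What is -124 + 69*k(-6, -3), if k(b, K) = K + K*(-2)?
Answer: 83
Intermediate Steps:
k(b, K) = -K (k(b, K) = K - 2*K = -K)
-124 + 69*k(-6, -3) = -124 + 69*(-1*(-3)) = -124 + 69*3 = -124 + 207 = 83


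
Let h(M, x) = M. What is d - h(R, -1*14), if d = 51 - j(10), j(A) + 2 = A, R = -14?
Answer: 57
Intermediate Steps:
j(A) = -2 + A
d = 43 (d = 51 - (-2 + 10) = 51 - 1*8 = 51 - 8 = 43)
d - h(R, -1*14) = 43 - 1*(-14) = 43 + 14 = 57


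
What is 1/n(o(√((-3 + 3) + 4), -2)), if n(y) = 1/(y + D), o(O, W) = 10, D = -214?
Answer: -204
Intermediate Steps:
n(y) = 1/(-214 + y) (n(y) = 1/(y - 214) = 1/(-214 + y))
1/n(o(√((-3 + 3) + 4), -2)) = 1/(1/(-214 + 10)) = 1/(1/(-204)) = 1/(-1/204) = -204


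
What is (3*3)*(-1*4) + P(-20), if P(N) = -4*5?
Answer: -56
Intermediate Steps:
P(N) = -20
(3*3)*(-1*4) + P(-20) = (3*3)*(-1*4) - 20 = 9*(-4) - 20 = -36 - 20 = -56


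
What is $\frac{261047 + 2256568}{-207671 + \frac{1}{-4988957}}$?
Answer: $- \frac{738839586915}{60944805244} \approx -12.123$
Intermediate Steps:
$\frac{261047 + 2256568}{-207671 + \frac{1}{-4988957}} = \frac{2517615}{-207671 - \frac{1}{4988957}} = \frac{2517615}{- \frac{1036061689148}{4988957}} = 2517615 \left(- \frac{4988957}{1036061689148}\right) = - \frac{738839586915}{60944805244}$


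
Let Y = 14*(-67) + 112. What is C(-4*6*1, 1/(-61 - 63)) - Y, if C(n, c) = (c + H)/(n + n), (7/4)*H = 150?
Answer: 34340071/41664 ≈ 824.21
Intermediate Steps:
H = 600/7 (H = (4/7)*150 = 600/7 ≈ 85.714)
Y = -826 (Y = -938 + 112 = -826)
C(n, c) = (600/7 + c)/(2*n) (C(n, c) = (c + 600/7)/(n + n) = (600/7 + c)/((2*n)) = (600/7 + c)*(1/(2*n)) = (600/7 + c)/(2*n))
C(-4*6*1, 1/(-61 - 63)) - Y = (600 + 7/(-61 - 63))/(14*((-4*6*1))) - 1*(-826) = (600 + 7/(-124))/(14*((-24*1))) + 826 = (1/14)*(600 + 7*(-1/124))/(-24) + 826 = (1/14)*(-1/24)*(600 - 7/124) + 826 = (1/14)*(-1/24)*(74393/124) + 826 = -74393/41664 + 826 = 34340071/41664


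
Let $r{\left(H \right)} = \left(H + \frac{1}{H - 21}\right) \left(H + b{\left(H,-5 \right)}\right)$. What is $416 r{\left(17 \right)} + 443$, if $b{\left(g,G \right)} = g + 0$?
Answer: $237355$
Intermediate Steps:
$b{\left(g,G \right)} = g$
$r{\left(H \right)} = 2 H \left(H + \frac{1}{-21 + H}\right)$ ($r{\left(H \right)} = \left(H + \frac{1}{H - 21}\right) \left(H + H\right) = \left(H + \frac{1}{-21 + H}\right) 2 H = 2 H \left(H + \frac{1}{-21 + H}\right)$)
$416 r{\left(17 \right)} + 443 = 416 \cdot 2 \cdot 17 \frac{1}{-21 + 17} \left(1 + 17^{2} - 357\right) + 443 = 416 \cdot 2 \cdot 17 \frac{1}{-4} \left(1 + 289 - 357\right) + 443 = 416 \cdot 2 \cdot 17 \left(- \frac{1}{4}\right) \left(-67\right) + 443 = 416 \cdot \frac{1139}{2} + 443 = 236912 + 443 = 237355$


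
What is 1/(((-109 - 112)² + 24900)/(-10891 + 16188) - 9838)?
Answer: -5297/52038145 ≈ -0.00010179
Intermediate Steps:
1/(((-109 - 112)² + 24900)/(-10891 + 16188) - 9838) = 1/(((-221)² + 24900)/5297 - 9838) = 1/((48841 + 24900)*(1/5297) - 9838) = 1/(73741*(1/5297) - 9838) = 1/(73741/5297 - 9838) = 1/(-52038145/5297) = -5297/52038145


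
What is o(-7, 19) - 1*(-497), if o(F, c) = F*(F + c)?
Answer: 413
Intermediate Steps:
o(-7, 19) - 1*(-497) = -7*(-7 + 19) - 1*(-497) = -7*12 + 497 = -84 + 497 = 413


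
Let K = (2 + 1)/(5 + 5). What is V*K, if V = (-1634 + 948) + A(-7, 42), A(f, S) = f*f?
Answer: -1911/10 ≈ -191.10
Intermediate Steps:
A(f, S) = f²
K = 3/10 ≈ 0.30000
V = -637 (V = (-1634 + 948) + (-7)² = -686 + 49 = -637)
V*K = -637*3/10 = -1911/10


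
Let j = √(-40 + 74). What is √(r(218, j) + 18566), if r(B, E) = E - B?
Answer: √(18348 + √34) ≈ 135.48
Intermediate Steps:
j = √34 ≈ 5.8309
√(r(218, j) + 18566) = √((√34 - 1*218) + 18566) = √((√34 - 218) + 18566) = √((-218 + √34) + 18566) = √(18348 + √34)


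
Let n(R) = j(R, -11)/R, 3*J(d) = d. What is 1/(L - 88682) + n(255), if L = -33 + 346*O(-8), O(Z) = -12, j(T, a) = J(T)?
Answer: 92864/278601 ≈ 0.33332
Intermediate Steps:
J(d) = d/3
j(T, a) = T/3
n(R) = ⅓ (n(R) = (R/3)/R = ⅓)
L = -4185 (L = -33 + 346*(-12) = -33 - 4152 = -4185)
1/(L - 88682) + n(255) = 1/(-4185 - 88682) + ⅓ = 1/(-92867) + ⅓ = -1/92867 + ⅓ = 92864/278601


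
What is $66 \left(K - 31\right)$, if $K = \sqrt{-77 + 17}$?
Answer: $-2046 + 132 i \sqrt{15} \approx -2046.0 + 511.23 i$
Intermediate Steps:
$K = 2 i \sqrt{15}$ ($K = \sqrt{-60} = 2 i \sqrt{15} \approx 7.746 i$)
$66 \left(K - 31\right) = 66 \left(2 i \sqrt{15} - 31\right) = 66 \left(-31 + 2 i \sqrt{15}\right) = -2046 + 132 i \sqrt{15}$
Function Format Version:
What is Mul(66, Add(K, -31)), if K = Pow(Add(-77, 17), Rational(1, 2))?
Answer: Add(-2046, Mul(132, I, Pow(15, Rational(1, 2)))) ≈ Add(-2046.0, Mul(511.23, I))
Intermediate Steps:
K = Mul(2, I, Pow(15, Rational(1, 2))) (K = Pow(-60, Rational(1, 2)) = Mul(2, I, Pow(15, Rational(1, 2))) ≈ Mul(7.7460, I))
Mul(66, Add(K, -31)) = Mul(66, Add(Mul(2, I, Pow(15, Rational(1, 2))), -31)) = Mul(66, Add(-31, Mul(2, I, Pow(15, Rational(1, 2))))) = Add(-2046, Mul(132, I, Pow(15, Rational(1, 2))))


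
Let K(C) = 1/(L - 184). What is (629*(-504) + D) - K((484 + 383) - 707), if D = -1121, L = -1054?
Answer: -393853605/1238 ≈ -3.1814e+5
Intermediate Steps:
K(C) = -1/1238 (K(C) = 1/(-1054 - 184) = 1/(-1238) = -1/1238)
(629*(-504) + D) - K((484 + 383) - 707) = (629*(-504) - 1121) - 1*(-1/1238) = (-317016 - 1121) + 1/1238 = -318137 + 1/1238 = -393853605/1238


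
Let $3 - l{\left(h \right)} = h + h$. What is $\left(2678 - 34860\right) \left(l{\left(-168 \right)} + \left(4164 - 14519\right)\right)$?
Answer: $322334912$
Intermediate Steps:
$l{\left(h \right)} = 3 - 2 h$ ($l{\left(h \right)} = 3 - \left(h + h\right) = 3 - 2 h$)
$\left(2678 - 34860\right) \left(l{\left(-168 \right)} + \left(4164 - 14519\right)\right) = \left(2678 - 34860\right) \left(\left(3 - -336\right) + \left(4164 - 14519\right)\right) = - 32182 \left(\left(3 + 336\right) - 10355\right) = - 32182 \left(339 - 10355\right) = \left(-32182\right) \left(-10016\right) = 322334912$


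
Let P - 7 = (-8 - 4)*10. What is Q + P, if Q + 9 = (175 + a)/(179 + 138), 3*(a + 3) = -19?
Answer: -115525/951 ≈ -121.48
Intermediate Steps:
a = -28/3 (a = -3 + (⅓)*(-19) = -3 - 19/3 = -28/3 ≈ -9.3333)
Q = -8062/951 (Q = -9 + (175 - 28/3)/(179 + 138) = -9 + (497/3)/317 = -9 + (497/3)*(1/317) = -9 + 497/951 = -8062/951 ≈ -8.4774)
P = -113 (P = 7 + (-8 - 4)*10 = 7 - 12*10 = 7 - 120 = -113)
Q + P = -8062/951 - 113 = -115525/951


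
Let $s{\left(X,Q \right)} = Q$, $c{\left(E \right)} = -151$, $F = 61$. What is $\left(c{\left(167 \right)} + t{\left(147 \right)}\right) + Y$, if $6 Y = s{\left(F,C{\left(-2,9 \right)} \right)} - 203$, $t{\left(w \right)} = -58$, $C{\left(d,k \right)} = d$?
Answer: $- \frac{1459}{6} \approx -243.17$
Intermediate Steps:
$Y = - \frac{205}{6}$ ($Y = \frac{-2 - 203}{6} = \frac{1}{6} \left(-205\right) = - \frac{205}{6} \approx -34.167$)
$\left(c{\left(167 \right)} + t{\left(147 \right)}\right) + Y = \left(-151 - 58\right) - \frac{205}{6} = -209 - \frac{205}{6} = - \frac{1459}{6}$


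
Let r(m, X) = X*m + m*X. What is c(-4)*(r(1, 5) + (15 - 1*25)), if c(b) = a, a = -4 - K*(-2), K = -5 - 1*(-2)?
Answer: 0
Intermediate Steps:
K = -3 (K = -5 + 2 = -3)
a = -10 (a = -4 - (-3)*(-2) = -4 - 1*6 = -4 - 6 = -10)
r(m, X) = 2*X*m (r(m, X) = X*m + X*m = 2*X*m)
c(b) = -10
c(-4)*(r(1, 5) + (15 - 1*25)) = -10*(2*5*1 + (15 - 1*25)) = -10*(10 + (15 - 25)) = -10*(10 - 10) = -10*0 = 0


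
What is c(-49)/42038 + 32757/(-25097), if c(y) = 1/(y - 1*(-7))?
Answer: -57835653269/44311162812 ≈ -1.3052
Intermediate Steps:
c(y) = 1/(7 + y) (c(y) = 1/(y + 7) = 1/(7 + y))
c(-49)/42038 + 32757/(-25097) = 1/((7 - 49)*42038) + 32757/(-25097) = (1/42038)/(-42) + 32757*(-1/25097) = -1/42*1/42038 - 32757/25097 = -1/1765596 - 32757/25097 = -57835653269/44311162812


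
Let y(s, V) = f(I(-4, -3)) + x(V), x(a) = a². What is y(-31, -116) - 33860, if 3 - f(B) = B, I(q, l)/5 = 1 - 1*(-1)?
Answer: -20411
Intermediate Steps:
I(q, l) = 10 (I(q, l) = 5*(1 - 1*(-1)) = 5*(1 + 1) = 5*2 = 10)
f(B) = 3 - B
y(s, V) = -7 + V² (y(s, V) = (3 - 1*10) + V² = (3 - 10) + V² = -7 + V²)
y(-31, -116) - 33860 = (-7 + (-116)²) - 33860 = (-7 + 13456) - 33860 = 13449 - 33860 = -20411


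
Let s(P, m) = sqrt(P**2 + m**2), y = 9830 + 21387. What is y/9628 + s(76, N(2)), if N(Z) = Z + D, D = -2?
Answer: 762945/9628 ≈ 79.242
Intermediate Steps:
N(Z) = -2 + Z (N(Z) = Z - 2 = -2 + Z)
y = 31217
y/9628 + s(76, N(2)) = 31217/9628 + sqrt(76**2 + (-2 + 2)**2) = 31217*(1/9628) + sqrt(5776 + 0**2) = 31217/9628 + sqrt(5776 + 0) = 31217/9628 + sqrt(5776) = 31217/9628 + 76 = 762945/9628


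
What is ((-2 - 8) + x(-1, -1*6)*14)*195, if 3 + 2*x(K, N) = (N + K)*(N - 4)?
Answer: 89505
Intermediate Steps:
x(K, N) = -3/2 + (-4 + N)*(K + N)/2 (x(K, N) = -3/2 + ((N + K)*(N - 4))/2 = -3/2 + ((K + N)*(-4 + N))/2 = -3/2 + ((-4 + N)*(K + N))/2 = -3/2 + (-4 + N)*(K + N)/2)
((-2 - 8) + x(-1, -1*6)*14)*195 = ((-2 - 8) + (-3/2 + (-1*6)²/2 - 2*(-1) - (-2)*6 + (½)*(-1)*(-1*6))*14)*195 = (-10 + (-3/2 + (½)*(-6)² + 2 - 2*(-6) + (½)*(-1)*(-6))*14)*195 = (-10 + (-3/2 + (½)*36 + 2 + 12 + 3)*14)*195 = (-10 + (-3/2 + 18 + 2 + 12 + 3)*14)*195 = (-10 + (67/2)*14)*195 = (-10 + 469)*195 = 459*195 = 89505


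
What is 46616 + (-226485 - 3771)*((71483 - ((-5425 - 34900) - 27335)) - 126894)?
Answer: -2820359128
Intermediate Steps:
46616 + (-226485 - 3771)*((71483 - ((-5425 - 34900) - 27335)) - 126894) = 46616 - 230256*((71483 - (-40325 - 27335)) - 126894) = 46616 - 230256*((71483 - 1*(-67660)) - 126894) = 46616 - 230256*((71483 + 67660) - 126894) = 46616 - 230256*(139143 - 126894) = 46616 - 230256*12249 = 46616 - 2820405744 = -2820359128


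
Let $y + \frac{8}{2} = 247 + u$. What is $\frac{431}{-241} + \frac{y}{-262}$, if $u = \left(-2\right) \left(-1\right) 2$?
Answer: $- \frac{172449}{63142} \approx -2.7311$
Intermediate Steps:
$u = 4$ ($u = 2 \cdot 2 = 4$)
$y = 247$ ($y = -4 + \left(247 + 4\right) = -4 + 251 = 247$)
$\frac{431}{-241} + \frac{y}{-262} = \frac{431}{-241} + \frac{247}{-262} = 431 \left(- \frac{1}{241}\right) + 247 \left(- \frac{1}{262}\right) = - \frac{431}{241} - \frac{247}{262} = - \frac{172449}{63142}$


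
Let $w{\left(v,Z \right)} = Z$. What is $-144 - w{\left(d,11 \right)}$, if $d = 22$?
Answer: $-155$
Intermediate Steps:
$-144 - w{\left(d,11 \right)} = -144 - 11 = -155$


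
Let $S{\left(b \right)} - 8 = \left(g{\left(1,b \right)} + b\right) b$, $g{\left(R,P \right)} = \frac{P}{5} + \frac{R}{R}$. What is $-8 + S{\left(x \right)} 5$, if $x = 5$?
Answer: $207$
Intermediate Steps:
$g{\left(R,P \right)} = 1 + \frac{P}{5}$ ($g{\left(R,P \right)} = P \frac{1}{5} + 1 = \frac{P}{5} + 1 = 1 + \frac{P}{5}$)
$S{\left(b \right)} = 8 + b \left(1 + \frac{6 b}{5}\right)$ ($S{\left(b \right)} = 8 + \left(\left(1 + \frac{b}{5}\right) + b\right) b = 8 + \left(1 + \frac{6 b}{5}\right) b = 8 + b \left(1 + \frac{6 b}{5}\right)$)
$-8 + S{\left(x \right)} 5 = -8 + \left(8 + 5 + \frac{6 \cdot 5^{2}}{5}\right) 5 = -8 + \left(8 + 5 + \frac{6}{5} \cdot 25\right) 5 = -8 + \left(8 + 5 + 30\right) 5 = -8 + 43 \cdot 5 = -8 + 215 = 207$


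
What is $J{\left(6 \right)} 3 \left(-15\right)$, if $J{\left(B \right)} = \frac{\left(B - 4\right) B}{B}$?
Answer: $-90$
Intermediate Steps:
$J{\left(B \right)} = -4 + B$ ($J{\left(B \right)} = \frac{\left(-4 + B\right) B}{B} = \frac{B \left(-4 + B\right)}{B} = -4 + B$)
$J{\left(6 \right)} 3 \left(-15\right) = \left(-4 + 6\right) 3 \left(-15\right) = 2 \cdot 3 \left(-15\right) = 6 \left(-15\right) = -90$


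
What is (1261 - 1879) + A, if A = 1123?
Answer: 505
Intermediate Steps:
(1261 - 1879) + A = (1261 - 1879) + 1123 = -618 + 1123 = 505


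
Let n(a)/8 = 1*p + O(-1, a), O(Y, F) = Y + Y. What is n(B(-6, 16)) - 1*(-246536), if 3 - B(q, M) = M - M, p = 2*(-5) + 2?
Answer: 246456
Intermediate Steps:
O(Y, F) = 2*Y
p = -8 (p = -10 + 2 = -8)
B(q, M) = 3 (B(q, M) = 3 - (M - M) = 3 - 1*0 = 3 + 0 = 3)
n(a) = -80 (n(a) = 8*(1*(-8) + 2*(-1)) = 8*(-8 - 2) = 8*(-10) = -80)
n(B(-6, 16)) - 1*(-246536) = -80 - 1*(-246536) = -80 + 246536 = 246456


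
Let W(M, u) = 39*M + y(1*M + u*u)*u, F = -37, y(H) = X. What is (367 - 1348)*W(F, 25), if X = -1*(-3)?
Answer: 1342008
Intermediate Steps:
X = 3
y(H) = 3
W(M, u) = 3*u + 39*M (W(M, u) = 39*M + 3*u = 3*u + 39*M)
(367 - 1348)*W(F, 25) = (367 - 1348)*(3*25 + 39*(-37)) = -981*(75 - 1443) = -981*(-1368) = 1342008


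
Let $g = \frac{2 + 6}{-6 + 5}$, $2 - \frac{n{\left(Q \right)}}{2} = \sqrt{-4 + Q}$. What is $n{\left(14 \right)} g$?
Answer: $-32 + 16 \sqrt{10} \approx 18.596$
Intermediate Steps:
$n{\left(Q \right)} = 4 - 2 \sqrt{-4 + Q}$
$g = -8$ ($g = \frac{8}{-1} = 8 \left(-1\right) = -8$)
$n{\left(14 \right)} g = \left(4 - 2 \sqrt{-4 + 14}\right) \left(-8\right) = \left(4 - 2 \sqrt{10}\right) \left(-8\right) = -32 + 16 \sqrt{10}$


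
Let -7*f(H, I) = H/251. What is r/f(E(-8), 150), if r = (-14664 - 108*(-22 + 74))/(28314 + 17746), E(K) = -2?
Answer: -127257/329 ≈ -386.80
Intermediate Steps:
f(H, I) = -H/1757 (f(H, I) = -H/(7*251) = -H/1757)
r = -1014/2303 (r = (-14664 - 108*52)/46060 = (-14664 - 5616)*(1/46060) = -20280*1/46060 = -1014/2303 ≈ -0.44030)
r/f(E(-8), 150) = -1014/(2303*((-1/1757*(-2)))) = -1014/(2303*2/1757) = -1014/2303*1757/2 = -127257/329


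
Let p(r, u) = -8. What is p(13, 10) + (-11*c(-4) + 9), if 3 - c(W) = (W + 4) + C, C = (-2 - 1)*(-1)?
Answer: 1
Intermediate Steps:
C = 3 (C = -3*(-1) = 3)
c(W) = -4 - W (c(W) = 3 - ((W + 4) + 3) = 3 - ((4 + W) + 3) = 3 - (7 + W) = 3 + (-7 - W) = -4 - W)
p(13, 10) + (-11*c(-4) + 9) = -8 + (-11*(-4 - 1*(-4)) + 9) = -8 + (-11*(-4 + 4) + 9) = -8 + (-11*0 + 9) = -8 + (0 + 9) = -8 + 9 = 1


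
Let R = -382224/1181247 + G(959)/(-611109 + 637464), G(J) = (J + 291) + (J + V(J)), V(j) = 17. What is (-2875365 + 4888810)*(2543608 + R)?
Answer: 506154494340619862346/98830999 ≈ 5.1214e+12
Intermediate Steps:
G(J) = 308 + 2*J (G(J) = (J + 291) + (J + 17) = (291 + J) + (17 + J) = 308 + 2*J)
R = -118159646/494154995 (R = -382224/1181247 + (308 + 2*959)/(-611109 + 637464) = -382224*1/1181247 + (308 + 1918)/26355 = -127408/393749 + 2226*(1/26355) = -127408/393749 + 106/1255 = -118159646/494154995 ≈ -0.23911)
(-2875365 + 4888810)*(2543608 + R) = (-2875365 + 4888810)*(2543608 - 118159646/494154995) = 2013445*(1256936480362314/494154995) = 506154494340619862346/98830999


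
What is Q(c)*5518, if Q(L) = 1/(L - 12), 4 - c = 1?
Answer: -5518/9 ≈ -613.11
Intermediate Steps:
c = 3 (c = 4 - 1*1 = 4 - 1 = 3)
Q(L) = 1/(-12 + L)
Q(c)*5518 = 5518/(-12 + 3) = 5518/(-9) = -⅑*5518 = -5518/9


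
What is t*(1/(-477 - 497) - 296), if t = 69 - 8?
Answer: -17586605/974 ≈ -18056.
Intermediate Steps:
t = 61
t*(1/(-477 - 497) - 296) = 61*(1/(-477 - 497) - 296) = 61*(1/(-974) - 296) = 61*(-1/974 - 296) = 61*(-288305/974) = -17586605/974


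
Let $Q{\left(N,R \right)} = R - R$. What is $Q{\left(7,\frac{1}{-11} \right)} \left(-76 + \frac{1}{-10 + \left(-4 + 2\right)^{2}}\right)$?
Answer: $0$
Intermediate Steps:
$Q{\left(N,R \right)} = 0$
$Q{\left(7,\frac{1}{-11} \right)} \left(-76 + \frac{1}{-10 + \left(-4 + 2\right)^{2}}\right) = 0 \left(-76 + \frac{1}{-10 + \left(-4 + 2\right)^{2}}\right) = 0 \left(-76 + \frac{1}{-10 + \left(-2\right)^{2}}\right) = 0 \left(-76 + \frac{1}{-10 + 4}\right) = 0 \left(-76 + \frac{1}{-6}\right) = 0 \left(-76 - \frac{1}{6}\right) = 0 \left(- \frac{457}{6}\right) = 0$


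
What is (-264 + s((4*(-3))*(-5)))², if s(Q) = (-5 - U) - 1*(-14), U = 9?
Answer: 69696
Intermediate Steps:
s(Q) = 0 (s(Q) = (-5 - 1*9) - 1*(-14) = (-5 - 9) + 14 = -14 + 14 = 0)
(-264 + s((4*(-3))*(-5)))² = (-264 + 0)² = (-264)² = 69696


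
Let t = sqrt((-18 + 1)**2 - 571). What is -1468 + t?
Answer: -1468 + I*sqrt(282) ≈ -1468.0 + 16.793*I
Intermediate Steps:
t = I*sqrt(282) (t = sqrt((-17)**2 - 571) = sqrt(289 - 571) = sqrt(-282) = I*sqrt(282) ≈ 16.793*I)
-1468 + t = -1468 + I*sqrt(282)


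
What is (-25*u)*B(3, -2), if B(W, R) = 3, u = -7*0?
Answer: 0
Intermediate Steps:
u = 0
(-25*u)*B(3, -2) = -25*0*3 = 0*3 = 0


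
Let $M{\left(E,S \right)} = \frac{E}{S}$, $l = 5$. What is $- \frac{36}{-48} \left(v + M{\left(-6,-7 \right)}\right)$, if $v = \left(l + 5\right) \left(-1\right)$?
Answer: $- \frac{48}{7} \approx -6.8571$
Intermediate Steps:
$v = -10$ ($v = \left(5 + 5\right) \left(-1\right) = 10 \left(-1\right) = -10$)
$- \frac{36}{-48} \left(v + M{\left(-6,-7 \right)}\right) = - \frac{36}{-48} \left(-10 - \frac{6}{-7}\right) = \left(-36\right) \left(- \frac{1}{48}\right) \left(-10 - - \frac{6}{7}\right) = \frac{3 \left(-10 + \frac{6}{7}\right)}{4} = \frac{3}{4} \left(- \frac{64}{7}\right) = - \frac{48}{7}$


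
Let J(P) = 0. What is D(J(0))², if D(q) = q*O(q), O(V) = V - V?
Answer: 0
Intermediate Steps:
O(V) = 0
D(q) = 0 (D(q) = q*0 = 0)
D(J(0))² = 0² = 0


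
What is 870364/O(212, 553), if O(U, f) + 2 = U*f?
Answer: 435182/58617 ≈ 7.4242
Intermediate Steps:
O(U, f) = -2 + U*f
870364/O(212, 553) = 870364/(-2 + 212*553) = 870364/(-2 + 117236) = 870364/117234 = 870364*(1/117234) = 435182/58617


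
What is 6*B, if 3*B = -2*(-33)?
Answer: 132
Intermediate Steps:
B = 22 (B = (-2*(-33))/3 = (⅓)*66 = 22)
6*B = 6*22 = 132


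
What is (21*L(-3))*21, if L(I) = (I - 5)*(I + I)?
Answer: 21168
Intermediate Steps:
L(I) = 2*I*(-5 + I) (L(I) = (-5 + I)*(2*I) = 2*I*(-5 + I))
(21*L(-3))*21 = (21*(2*(-3)*(-5 - 3)))*21 = (21*(2*(-3)*(-8)))*21 = (21*48)*21 = 1008*21 = 21168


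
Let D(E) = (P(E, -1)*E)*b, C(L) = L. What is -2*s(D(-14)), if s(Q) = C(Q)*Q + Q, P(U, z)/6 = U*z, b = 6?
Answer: -99560160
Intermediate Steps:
P(U, z) = 6*U*z (P(U, z) = 6*(U*z) = 6*U*z)
D(E) = -36*E² (D(E) = ((6*E*(-1))*E)*6 = ((-6*E)*E)*6 = -6*E²*6 = -36*E²)
s(Q) = Q + Q² (s(Q) = Q*Q + Q = Q² + Q = Q + Q²)
-2*s(D(-14)) = -2*(-36*(-14)²)*(1 - 36*(-14)²) = -2*(-36*196)*(1 - 36*196) = -(-14112)*(1 - 7056) = -(-14112)*(-7055) = -2*49780080 = -99560160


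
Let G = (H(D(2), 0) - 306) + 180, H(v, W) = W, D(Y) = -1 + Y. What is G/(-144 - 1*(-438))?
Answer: -3/7 ≈ -0.42857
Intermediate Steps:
G = -126 (G = (0 - 306) + 180 = -306 + 180 = -126)
G/(-144 - 1*(-438)) = -126/(-144 - 1*(-438)) = -126/(-144 + 438) = -126/294 = -126*1/294 = -3/7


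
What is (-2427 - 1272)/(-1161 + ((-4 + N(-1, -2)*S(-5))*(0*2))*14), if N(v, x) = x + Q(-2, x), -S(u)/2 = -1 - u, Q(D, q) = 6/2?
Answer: 137/43 ≈ 3.1860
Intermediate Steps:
Q(D, q) = 3 (Q(D, q) = 6*(1/2) = 3)
S(u) = 2 + 2*u (S(u) = -2*(-1 - u) = 2 + 2*u)
N(v, x) = 3 + x (N(v, x) = x + 3 = 3 + x)
(-2427 - 1272)/(-1161 + ((-4 + N(-1, -2)*S(-5))*(0*2))*14) = (-2427 - 1272)/(-1161 + ((-4 + (3 - 2)*(2 + 2*(-5)))*(0*2))*14) = -3699/(-1161 + ((-4 + 1*(2 - 10))*0)*14) = -3699/(-1161 + ((-4 + 1*(-8))*0)*14) = -3699/(-1161 + ((-4 - 8)*0)*14) = -3699/(-1161 - 12*0*14) = -3699/(-1161 + 0*14) = -3699/(-1161 + 0) = -3699/(-1161) = -3699*(-1/1161) = 137/43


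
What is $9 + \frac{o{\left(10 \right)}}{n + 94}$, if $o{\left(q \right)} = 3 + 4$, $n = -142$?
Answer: $\frac{425}{48} \approx 8.8542$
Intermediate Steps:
$o{\left(q \right)} = 7$
$9 + \frac{o{\left(10 \right)}}{n + 94} = 9 + \frac{1}{-142 + 94} \cdot 7 = 9 + \frac{1}{-48} \cdot 7 = 9 - \frac{7}{48} = \frac{425}{48}$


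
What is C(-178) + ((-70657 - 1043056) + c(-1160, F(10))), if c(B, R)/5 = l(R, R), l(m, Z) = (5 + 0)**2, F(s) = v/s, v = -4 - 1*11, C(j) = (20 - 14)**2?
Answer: -1113552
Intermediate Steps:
C(j) = 36 (C(j) = 6**2 = 36)
v = -15 (v = -4 - 11 = -15)
F(s) = -15/s
l(m, Z) = 25 (l(m, Z) = 5**2 = 25)
c(B, R) = 125 (c(B, R) = 5*25 = 125)
C(-178) + ((-70657 - 1043056) + c(-1160, F(10))) = 36 + ((-70657 - 1043056) + 125) = 36 + (-1113713 + 125) = 36 - 1113588 = -1113552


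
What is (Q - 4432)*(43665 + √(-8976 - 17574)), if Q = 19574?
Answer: 661175430 + 227130*I*√118 ≈ 6.6118e+8 + 2.4673e+6*I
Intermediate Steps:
(Q - 4432)*(43665 + √(-8976 - 17574)) = (19574 - 4432)*(43665 + √(-8976 - 17574)) = 15142*(43665 + √(-26550)) = 15142*(43665 + 15*I*√118) = 661175430 + 227130*I*√118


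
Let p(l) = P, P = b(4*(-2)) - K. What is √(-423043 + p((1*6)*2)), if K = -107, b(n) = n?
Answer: 4*I*√26434 ≈ 650.34*I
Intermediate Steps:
P = 99 (P = 4*(-2) - 1*(-107) = -8 + 107 = 99)
p(l) = 99
√(-423043 + p((1*6)*2)) = √(-423043 + 99) = √(-422944) = 4*I*√26434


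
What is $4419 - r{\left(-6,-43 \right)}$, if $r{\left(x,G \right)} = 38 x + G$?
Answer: $4690$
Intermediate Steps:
$r{\left(x,G \right)} = G + 38 x$
$4419 - r{\left(-6,-43 \right)} = 4419 - \left(-43 + 38 \left(-6\right)\right) = 4419 - \left(-43 - 228\right) = 4419 - -271 = 4419 + 271 = 4690$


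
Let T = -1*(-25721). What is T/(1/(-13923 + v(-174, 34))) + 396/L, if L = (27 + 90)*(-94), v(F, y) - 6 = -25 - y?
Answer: -219640261278/611 ≈ -3.5948e+8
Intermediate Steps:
v(F, y) = -19 - y (v(F, y) = 6 + (-25 - y) = -19 - y)
T = 25721
L = -10998 (L = 117*(-94) = -10998)
T/(1/(-13923 + v(-174, 34))) + 396/L = 25721/(1/(-13923 + (-19 - 1*34))) + 396/(-10998) = 25721/(1/(-13923 + (-19 - 34))) + 396*(-1/10998) = 25721/(1/(-13923 - 53)) - 22/611 = 25721/(1/(-13976)) - 22/611 = 25721/(-1/13976) - 22/611 = 25721*(-13976) - 22/611 = -359476696 - 22/611 = -219640261278/611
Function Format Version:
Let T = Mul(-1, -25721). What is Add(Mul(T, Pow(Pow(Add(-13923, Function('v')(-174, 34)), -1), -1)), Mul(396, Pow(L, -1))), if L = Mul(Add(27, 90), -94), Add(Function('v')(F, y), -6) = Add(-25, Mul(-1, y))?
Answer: Rational(-219640261278, 611) ≈ -3.5948e+8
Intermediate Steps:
Function('v')(F, y) = Add(-19, Mul(-1, y)) (Function('v')(F, y) = Add(6, Add(-25, Mul(-1, y))) = Add(-19, Mul(-1, y)))
T = 25721
L = -10998 (L = Mul(117, -94) = -10998)
Add(Mul(T, Pow(Pow(Add(-13923, Function('v')(-174, 34)), -1), -1)), Mul(396, Pow(L, -1))) = Add(Mul(25721, Pow(Pow(Add(-13923, Add(-19, Mul(-1, 34))), -1), -1)), Mul(396, Pow(-10998, -1))) = Add(Mul(25721, Pow(Pow(Add(-13923, Add(-19, -34)), -1), -1)), Mul(396, Rational(-1, 10998))) = Add(Mul(25721, Pow(Pow(Add(-13923, -53), -1), -1)), Rational(-22, 611)) = Add(Mul(25721, Pow(Pow(-13976, -1), -1)), Rational(-22, 611)) = Add(Mul(25721, Pow(Rational(-1, 13976), -1)), Rational(-22, 611)) = Add(Mul(25721, -13976), Rational(-22, 611)) = Add(-359476696, Rational(-22, 611)) = Rational(-219640261278, 611)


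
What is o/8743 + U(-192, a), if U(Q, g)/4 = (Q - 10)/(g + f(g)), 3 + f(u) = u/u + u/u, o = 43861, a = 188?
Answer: 1137663/1634941 ≈ 0.69584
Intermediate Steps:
f(u) = -1 (f(u) = -3 + (u/u + u/u) = -3 + (1 + 1) = -3 + 2 = -1)
U(Q, g) = 4*(-10 + Q)/(-1 + g) (U(Q, g) = 4*((Q - 10)/(g - 1)) = 4*((-10 + Q)/(-1 + g)) = 4*(-10 + Q)/(-1 + g))
o/8743 + U(-192, a) = 43861/8743 + 4*(-10 - 192)/(-1 + 188) = 43861*(1/8743) + 4*(-202)/187 = 43861/8743 + 4*(1/187)*(-202) = 43861/8743 - 808/187 = 1137663/1634941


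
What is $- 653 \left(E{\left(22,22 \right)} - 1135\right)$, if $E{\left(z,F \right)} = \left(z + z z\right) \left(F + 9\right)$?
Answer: $-9501803$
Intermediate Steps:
$E{\left(z,F \right)} = \left(9 + F\right) \left(z + z^{2}\right)$ ($E{\left(z,F \right)} = \left(z + z^{2}\right) \left(9 + F\right) = \left(9 + F\right) \left(z + z^{2}\right)$)
$- 653 \left(E{\left(22,22 \right)} - 1135\right) = - 653 \left(22 \left(9 + 22 + 9 \cdot 22 + 22 \cdot 22\right) - 1135\right) = - 653 \left(22 \left(9 + 22 + 198 + 484\right) - 1135\right) = - 653 \left(22 \cdot 713 - 1135\right) = - 653 \left(15686 - 1135\right) = \left(-653\right) 14551 = -9501803$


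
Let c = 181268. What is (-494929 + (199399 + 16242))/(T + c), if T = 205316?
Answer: -34911/48323 ≈ -0.72245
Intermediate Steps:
(-494929 + (199399 + 16242))/(T + c) = (-494929 + (199399 + 16242))/(205316 + 181268) = (-494929 + 215641)/386584 = -279288*1/386584 = -34911/48323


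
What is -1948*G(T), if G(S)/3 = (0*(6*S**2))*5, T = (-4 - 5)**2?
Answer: 0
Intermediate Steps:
T = 81 (T = (-9)**2 = 81)
G(S) = 0 (G(S) = 3*((0*(6*S**2))*5) = 3*(0*5) = 3*0 = 0)
-1948*G(T) = -1948*0 = 0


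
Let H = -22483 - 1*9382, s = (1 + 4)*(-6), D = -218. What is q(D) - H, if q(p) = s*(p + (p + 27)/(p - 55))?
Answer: 3492945/91 ≈ 38384.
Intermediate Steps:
s = -30 (s = 5*(-6) = -30)
H = -31865 (H = -22483 - 9382 = -31865)
q(p) = -30*p - 30*(27 + p)/(-55 + p) (q(p) = -30*(p + (p + 27)/(p - 55)) = -30*(p + (27 + p)/(-55 + p)) = -30*p - 30*(27 + p)/(-55 + p))
q(D) - H = 30*(-27 - 1*(-218)² + 54*(-218))/(-55 - 218) - 1*(-31865) = 30*(-27 - 1*47524 - 11772)/(-273) + 31865 = 30*(-1/273)*(-27 - 47524 - 11772) + 31865 = 30*(-1/273)*(-59323) + 31865 = 593230/91 + 31865 = 3492945/91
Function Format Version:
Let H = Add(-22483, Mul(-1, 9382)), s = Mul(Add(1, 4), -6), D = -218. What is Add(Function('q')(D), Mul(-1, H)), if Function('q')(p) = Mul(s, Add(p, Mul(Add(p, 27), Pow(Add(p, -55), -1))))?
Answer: Rational(3492945, 91) ≈ 38384.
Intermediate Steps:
s = -30 (s = Mul(5, -6) = -30)
H = -31865 (H = Add(-22483, -9382) = -31865)
Function('q')(p) = Add(Mul(-30, p), Mul(-30, Pow(Add(-55, p), -1), Add(27, p))) (Function('q')(p) = Mul(-30, Add(p, Mul(Add(p, 27), Pow(Add(p, -55), -1)))) = Mul(-30, Add(p, Mul(Add(27, p), Pow(Add(-55, p), -1)))) = Mul(-30, Add(p, Mul(Pow(Add(-55, p), -1), Add(27, p)))) = Add(Mul(-30, p), Mul(-30, Pow(Add(-55, p), -1), Add(27, p))))
Add(Function('q')(D), Mul(-1, H)) = Add(Mul(30, Pow(Add(-55, -218), -1), Add(-27, Mul(-1, Pow(-218, 2)), Mul(54, -218))), Mul(-1, -31865)) = Add(Mul(30, Pow(-273, -1), Add(-27, Mul(-1, 47524), -11772)), 31865) = Add(Mul(30, Rational(-1, 273), Add(-27, -47524, -11772)), 31865) = Add(Mul(30, Rational(-1, 273), -59323), 31865) = Add(Rational(593230, 91), 31865) = Rational(3492945, 91)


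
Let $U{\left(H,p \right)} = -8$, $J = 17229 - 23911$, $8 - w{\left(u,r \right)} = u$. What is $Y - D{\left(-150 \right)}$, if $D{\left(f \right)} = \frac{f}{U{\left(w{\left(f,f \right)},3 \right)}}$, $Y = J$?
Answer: $- \frac{26803}{4} \approx -6700.8$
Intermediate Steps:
$w{\left(u,r \right)} = 8 - u$
$J = -6682$ ($J = 17229 - 23911 = -6682$)
$Y = -6682$
$D{\left(f \right)} = - \frac{f}{8}$ ($D{\left(f \right)} = \frac{f}{-8} = f \left(- \frac{1}{8}\right) = - \frac{f}{8}$)
$Y - D{\left(-150 \right)} = -6682 - \left(- \frac{1}{8}\right) \left(-150\right) = -6682 - \frac{75}{4} = - \frac{26803}{4}$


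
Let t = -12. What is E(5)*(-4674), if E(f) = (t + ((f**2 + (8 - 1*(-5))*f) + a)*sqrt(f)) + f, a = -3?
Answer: 32718 - 406638*sqrt(5) ≈ -8.7655e+5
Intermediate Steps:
E(f) = -12 + f + sqrt(f)*(-3 + f**2 + 13*f) (E(f) = (-12 + ((f**2 + (8 - 1*(-5))*f) - 3)*sqrt(f)) + f = (-12 + ((f**2 + (8 + 5)*f) - 3)*sqrt(f)) + f = (-12 + ((f**2 + 13*f) - 3)*sqrt(f)) + f = (-12 + (-3 + f**2 + 13*f)*sqrt(f)) + f = (-12 + sqrt(f)*(-3 + f**2 + 13*f)) + f = -12 + f + sqrt(f)*(-3 + f**2 + 13*f))
E(5)*(-4674) = (-12 + 5 + 5**(5/2) - 3*sqrt(5) + 13*5**(3/2))*(-4674) = (-12 + 5 + 25*sqrt(5) - 3*sqrt(5) + 13*(5*sqrt(5)))*(-4674) = (-12 + 5 + 25*sqrt(5) - 3*sqrt(5) + 65*sqrt(5))*(-4674) = (-7 + 87*sqrt(5))*(-4674) = 32718 - 406638*sqrt(5)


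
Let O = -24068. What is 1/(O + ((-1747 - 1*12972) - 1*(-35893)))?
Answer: -1/2894 ≈ -0.00034554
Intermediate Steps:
1/(O + ((-1747 - 1*12972) - 1*(-35893))) = 1/(-24068 + ((-1747 - 1*12972) - 1*(-35893))) = 1/(-24068 + ((-1747 - 12972) + 35893)) = 1/(-24068 + (-14719 + 35893)) = 1/(-24068 + 21174) = 1/(-2894) = -1/2894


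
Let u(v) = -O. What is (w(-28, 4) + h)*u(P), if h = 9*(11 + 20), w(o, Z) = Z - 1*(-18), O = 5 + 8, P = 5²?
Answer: -3913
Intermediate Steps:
P = 25
O = 13
w(o, Z) = 18 + Z (w(o, Z) = Z + 18 = 18 + Z)
u(v) = -13 (u(v) = -1*13 = -13)
h = 279 (h = 9*31 = 279)
(w(-28, 4) + h)*u(P) = ((18 + 4) + 279)*(-13) = (22 + 279)*(-13) = 301*(-13) = -3913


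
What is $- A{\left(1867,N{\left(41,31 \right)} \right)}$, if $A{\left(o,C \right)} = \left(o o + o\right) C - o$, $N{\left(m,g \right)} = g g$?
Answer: $-3351539449$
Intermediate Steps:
$N{\left(m,g \right)} = g^{2}$
$A{\left(o,C \right)} = - o + C \left(o + o^{2}\right)$ ($A{\left(o,C \right)} = \left(o^{2} + o\right) C - o = \left(o + o^{2}\right) C - o = C \left(o + o^{2}\right) - o = - o + C \left(o + o^{2}\right)$)
$- A{\left(1867,N{\left(41,31 \right)} \right)} = - 1867 \left(-1 + 31^{2} + 31^{2} \cdot 1867\right) = - 1867 \left(-1 + 961 + 961 \cdot 1867\right) = - 1867 \left(-1 + 961 + 1794187\right) = - 1867 \cdot 1795147 = \left(-1\right) 3351539449 = -3351539449$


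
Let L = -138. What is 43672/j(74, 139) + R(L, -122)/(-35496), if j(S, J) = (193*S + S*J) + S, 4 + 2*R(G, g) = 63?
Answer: 57387199/32396016 ≈ 1.7714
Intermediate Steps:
R(G, g) = 59/2 (R(G, g) = -2 + (1/2)*63 = -2 + 63/2 = 59/2)
j(S, J) = 194*S + J*S (j(S, J) = (193*S + J*S) + S = 194*S + J*S)
43672/j(74, 139) + R(L, -122)/(-35496) = 43672/((74*(194 + 139))) + (59/2)/(-35496) = 43672/((74*333)) + (59/2)*(-1/35496) = 43672/24642 - 59/70992 = 43672*(1/24642) - 59/70992 = 21836/12321 - 59/70992 = 57387199/32396016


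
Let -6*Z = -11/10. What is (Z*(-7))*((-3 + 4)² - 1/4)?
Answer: -77/80 ≈ -0.96250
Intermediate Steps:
Z = 11/60 (Z = -(-11)/(6*10) = -⅙*(-11/10) = 11/60 ≈ 0.18333)
(Z*(-7))*((-3 + 4)² - 1/4) = ((11/60)*(-7))*((-3 + 4)² - 1/4) = -77*(1² - 1*¼)/60 = -77*(1 - ¼)/60 = -77/60*¾ = -77/80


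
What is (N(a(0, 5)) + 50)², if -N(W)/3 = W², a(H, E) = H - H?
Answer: 2500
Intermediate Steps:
a(H, E) = 0
N(W) = -3*W²
(N(a(0, 5)) + 50)² = (-3*0² + 50)² = (-3*0 + 50)² = (0 + 50)² = 50² = 2500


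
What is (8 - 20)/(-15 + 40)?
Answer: -12/25 ≈ -0.48000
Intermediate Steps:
(8 - 20)/(-15 + 40) = -12/25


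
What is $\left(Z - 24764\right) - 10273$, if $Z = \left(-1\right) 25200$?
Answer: $-60237$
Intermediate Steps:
$Z = -25200$
$\left(Z - 24764\right) - 10273 = \left(-25200 - 24764\right) - 10273 = -49964 - 10273 = -60237$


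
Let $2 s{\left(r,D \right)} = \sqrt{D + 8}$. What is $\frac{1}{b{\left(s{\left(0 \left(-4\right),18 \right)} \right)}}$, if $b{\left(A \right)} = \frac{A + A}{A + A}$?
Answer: $1$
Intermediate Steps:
$s{\left(r,D \right)} = \frac{\sqrt{8 + D}}{2}$ ($s{\left(r,D \right)} = \frac{\sqrt{D + 8}}{2} = \frac{\sqrt{8 + D}}{2}$)
$b{\left(A \right)} = 1$ ($b{\left(A \right)} = \frac{2 A}{2 A} = 2 A \frac{1}{2 A} = 1$)
$\frac{1}{b{\left(s{\left(0 \left(-4\right),18 \right)} \right)}} = 1^{-1} = 1$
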